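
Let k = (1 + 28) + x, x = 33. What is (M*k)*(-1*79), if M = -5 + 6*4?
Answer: -93062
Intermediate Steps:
k = 62 (k = (1 + 28) + 33 = 29 + 33 = 62)
M = 19 (M = -5 + 24 = 19)
(M*k)*(-1*79) = (19*62)*(-1*79) = 1178*(-79) = -93062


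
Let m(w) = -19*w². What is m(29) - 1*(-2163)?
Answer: -13816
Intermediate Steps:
m(29) - 1*(-2163) = -19*29² - 1*(-2163) = -19*841 + 2163 = -15979 + 2163 = -13816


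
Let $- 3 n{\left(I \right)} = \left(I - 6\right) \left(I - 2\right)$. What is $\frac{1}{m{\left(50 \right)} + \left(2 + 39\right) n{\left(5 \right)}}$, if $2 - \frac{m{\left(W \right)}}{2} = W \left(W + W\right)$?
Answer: $- \frac{1}{9955} \approx -0.00010045$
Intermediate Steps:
$n{\left(I \right)} = - \frac{\left(-6 + I\right) \left(-2 + I\right)}{3}$ ($n{\left(I \right)} = - \frac{\left(I - 6\right) \left(I - 2\right)}{3} = - \frac{\left(-6 + I\right) \left(-2 + I\right)}{3}$)
$m{\left(W \right)} = 4 - 4 W^{2}$ ($m{\left(W \right)} = 4 - 2 W \left(W + W\right) = 4 - 2 W 2 W = 4 - 2 \cdot 2 W^{2} = 4 - 4 W^{2}$)
$\frac{1}{m{\left(50 \right)} + \left(2 + 39\right) n{\left(5 \right)}} = \frac{1}{\left(4 - 4 \cdot 50^{2}\right) + \left(2 + 39\right) \left(-4 - \frac{5^{2}}{3} + \frac{8}{3} \cdot 5\right)} = \frac{1}{\left(4 - 10000\right) + 41 \left(-4 - \frac{25}{3} + \frac{40}{3}\right)} = \frac{1}{-9996 + 41 \cdot 1} = \frac{1}{-9996 + 41} = \frac{1}{-9955} = - \frac{1}{9955}$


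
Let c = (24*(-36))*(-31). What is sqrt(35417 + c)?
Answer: sqrt(62201) ≈ 249.40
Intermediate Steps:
c = 26784 (c = -864*(-31) = 26784)
sqrt(35417 + c) = sqrt(35417 + 26784) = sqrt(62201)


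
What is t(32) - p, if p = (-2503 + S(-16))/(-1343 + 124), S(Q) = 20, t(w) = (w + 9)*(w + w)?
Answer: 3196173/1219 ≈ 2622.0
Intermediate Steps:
t(w) = 2*w*(9 + w) (t(w) = (9 + w)*(2*w) = 2*w*(9 + w))
p = 2483/1219 (p = (-2503 + 20)/(-1343 + 124) = -2483/(-1219) = -2483*(-1/1219) = 2483/1219 ≈ 2.0369)
t(32) - p = 2*32*(9 + 32) - 1*2483/1219 = 2*32*41 - 2483/1219 = 2624 - 2483/1219 = 3196173/1219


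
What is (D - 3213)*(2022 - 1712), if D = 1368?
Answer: -571950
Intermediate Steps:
(D - 3213)*(2022 - 1712) = (1368 - 3213)*(2022 - 1712) = -1845*310 = -571950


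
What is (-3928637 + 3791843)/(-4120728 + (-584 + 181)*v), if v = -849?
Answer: 45598/1259527 ≈ 0.036202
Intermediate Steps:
(-3928637 + 3791843)/(-4120728 + (-584 + 181)*v) = (-3928637 + 3791843)/(-4120728 + (-584 + 181)*(-849)) = -136794/(-4120728 - 403*(-849)) = -136794/(-4120728 + 342147) = -136794/(-3778581) = -136794*(-1/3778581) = 45598/1259527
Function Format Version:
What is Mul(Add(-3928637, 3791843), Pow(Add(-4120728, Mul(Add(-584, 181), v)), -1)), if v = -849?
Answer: Rational(45598, 1259527) ≈ 0.036202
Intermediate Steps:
Mul(Add(-3928637, 3791843), Pow(Add(-4120728, Mul(Add(-584, 181), v)), -1)) = Mul(Add(-3928637, 3791843), Pow(Add(-4120728, Mul(Add(-584, 181), -849)), -1)) = Mul(-136794, Pow(Add(-4120728, Mul(-403, -849)), -1)) = Mul(-136794, Pow(Add(-4120728, 342147), -1)) = Mul(-136794, Pow(-3778581, -1)) = Mul(-136794, Rational(-1, 3778581)) = Rational(45598, 1259527)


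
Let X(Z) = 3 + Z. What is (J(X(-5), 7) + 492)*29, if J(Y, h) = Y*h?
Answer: 13862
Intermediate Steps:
(J(X(-5), 7) + 492)*29 = ((3 - 5)*7 + 492)*29 = (-2*7 + 492)*29 = (-14 + 492)*29 = 478*29 = 13862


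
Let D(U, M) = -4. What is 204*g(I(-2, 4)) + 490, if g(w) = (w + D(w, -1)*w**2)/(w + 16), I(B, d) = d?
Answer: -122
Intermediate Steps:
g(w) = (w - 4*w**2)/(16 + w) (g(w) = (w - 4*w**2)/(w + 16) = (w - 4*w**2)/(16 + w))
204*g(I(-2, 4)) + 490 = 204*(4*(1 - 4*4)/(16 + 4)) + 490 = 204*(4*(1 - 16)/20) + 490 = 204*(4*(1/20)*(-15)) + 490 = 204*(-3) + 490 = -612 + 490 = -122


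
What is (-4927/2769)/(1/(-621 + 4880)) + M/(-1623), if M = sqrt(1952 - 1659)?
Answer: -1614161/213 - sqrt(293)/1623 ≈ -7578.2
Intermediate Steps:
M = sqrt(293) ≈ 17.117
(-4927/2769)/(1/(-621 + 4880)) + M/(-1623) = (-4927/2769)/(1/(-621 + 4880)) + sqrt(293)/(-1623) = (-4927*1/2769)/(1/4259) + sqrt(293)*(-1/1623) = -379/(213*1/4259) - sqrt(293)/1623 = -379/213*4259 - sqrt(293)/1623 = -1614161/213 - sqrt(293)/1623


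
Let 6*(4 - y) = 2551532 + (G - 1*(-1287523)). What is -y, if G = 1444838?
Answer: 5283869/6 ≈ 8.8065e+5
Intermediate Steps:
y = -5283869/6 (y = 4 - (2551532 + (1444838 - 1*(-1287523)))/6 = 4 - (2551532 + (1444838 + 1287523))/6 = 4 - (2551532 + 2732361)/6 = 4 - 1/6*5283893 = 4 - 5283893/6 = -5283869/6 ≈ -8.8065e+5)
-y = -1*(-5283869/6) = 5283869/6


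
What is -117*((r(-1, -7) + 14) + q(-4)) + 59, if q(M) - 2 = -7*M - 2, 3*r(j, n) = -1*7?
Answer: -4582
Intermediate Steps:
r(j, n) = -7/3 (r(j, n) = (-1*7)/3 = (⅓)*(-7) = -7/3)
q(M) = -7*M (q(M) = 2 + (-7*M - 2) = 2 + (-2 - 7*M) = -7*M)
-117*((r(-1, -7) + 14) + q(-4)) + 59 = -117*((-7/3 + 14) - 7*(-4)) + 59 = -117*(35/3 + 28) + 59 = -117*119/3 + 59 = -4641 + 59 = -4582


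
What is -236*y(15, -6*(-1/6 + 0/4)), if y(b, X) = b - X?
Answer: -3304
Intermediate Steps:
-236*y(15, -6*(-1/6 + 0/4)) = -236*(15 - (-6)*(-1/6 + 0/4)) = -236*(15 - (-6)*(-1*1/6 + 0*(1/4))) = -236*(15 - (-6)*(-1/6 + 0)) = -236*(15 - (-6)*(-1)/6) = -236*(15 - 1*1) = -236*(15 - 1) = -236*14 = -3304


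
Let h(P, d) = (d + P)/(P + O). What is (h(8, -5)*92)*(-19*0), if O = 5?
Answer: 0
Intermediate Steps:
h(P, d) = (P + d)/(5 + P) (h(P, d) = (d + P)/(P + 5) = (P + d)/(5 + P))
(h(8, -5)*92)*(-19*0) = (((8 - 5)/(5 + 8))*92)*(-19*0) = ((3/13)*92)*0 = (276/13)*0 = 0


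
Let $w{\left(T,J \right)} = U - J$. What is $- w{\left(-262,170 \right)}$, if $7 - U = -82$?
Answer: $81$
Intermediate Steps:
$U = 89$ ($U = 7 - -82 = 7 + 82 = 89$)
$w{\left(T,J \right)} = 89 - J$
$- w{\left(-262,170 \right)} = - (89 - 170) = \left(-1\right) \left(-81\right) = 81$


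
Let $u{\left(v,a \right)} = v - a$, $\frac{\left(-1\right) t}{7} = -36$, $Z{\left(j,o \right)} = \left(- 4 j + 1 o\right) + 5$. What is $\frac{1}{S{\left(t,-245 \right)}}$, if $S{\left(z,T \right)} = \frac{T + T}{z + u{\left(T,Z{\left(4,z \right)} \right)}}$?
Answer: $\frac{117}{245} \approx 0.47755$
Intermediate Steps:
$Z{\left(j,o \right)} = 5 + o - 4 j$ ($Z{\left(j,o \right)} = \left(- 4 j + o\right) + 5 = \left(o - 4 j\right) + 5 = 5 + o - 4 j$)
$t = 252$ ($t = \left(-7\right) \left(-36\right) = 252$)
$S{\left(z,T \right)} = \frac{2 T}{11 + T}$ ($S{\left(z,T \right)} = \frac{T + T}{z - \left(5 - 16 + z - T\right)} = \frac{2 T}{z - \left(-11 + z - T\right)} = \frac{2 T}{z + \left(11 + T - z\right)} = \frac{2 T}{11 + T}$)
$\frac{1}{S{\left(t,-245 \right)}} = \frac{1}{2 \left(-245\right) \frac{1}{11 - 245}} = \frac{1}{2 \left(-245\right) \frac{1}{-234}} = \frac{1}{2 \left(-245\right) \left(- \frac{1}{234}\right)} = \frac{1}{\frac{245}{117}} = \frac{117}{245}$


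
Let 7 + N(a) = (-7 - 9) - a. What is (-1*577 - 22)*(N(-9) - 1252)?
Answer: 758334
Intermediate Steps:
N(a) = -23 - a (N(a) = -7 + ((-7 - 9) - a) = -7 + (-16 - a) = -23 - a)
(-1*577 - 22)*(N(-9) - 1252) = (-1*577 - 22)*((-23 - 1*(-9)) - 1252) = (-577 - 22)*((-23 + 9) - 1252) = -599*(-14 - 1252) = -599*(-1266) = 758334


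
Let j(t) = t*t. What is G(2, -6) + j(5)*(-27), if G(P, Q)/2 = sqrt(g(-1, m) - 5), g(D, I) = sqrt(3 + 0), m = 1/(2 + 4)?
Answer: -675 + 2*I*sqrt(5 - sqrt(3)) ≈ -675.0 + 3.6155*I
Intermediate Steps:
m = 1/6 ≈ 0.16667
g(D, I) = sqrt(3)
G(P, Q) = 2*sqrt(-5 + sqrt(3)) (G(P, Q) = 2*sqrt(sqrt(3) - 5) = 2*sqrt(-5 + sqrt(3)))
j(t) = t**2
G(2, -6) + j(5)*(-27) = 2*sqrt(-5 + sqrt(3)) + 5**2*(-27) = 2*sqrt(-5 + sqrt(3)) + 25*(-27) = 2*sqrt(-5 + sqrt(3)) - 675 = -675 + 2*sqrt(-5 + sqrt(3))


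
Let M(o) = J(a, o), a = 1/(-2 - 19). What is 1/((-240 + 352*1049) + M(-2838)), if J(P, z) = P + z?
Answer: 21/7689569 ≈ 2.7310e-6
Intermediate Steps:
a = -1/21 (a = 1/(-21) = -1/21 ≈ -0.047619)
M(o) = -1/21 + o
1/((-240 + 352*1049) + M(-2838)) = 1/((-240 + 352*1049) + (-1/21 - 2838)) = 1/((-240 + 369248) - 59599/21) = 1/(369008 - 59599/21) = 1/(7689569/21) = 21/7689569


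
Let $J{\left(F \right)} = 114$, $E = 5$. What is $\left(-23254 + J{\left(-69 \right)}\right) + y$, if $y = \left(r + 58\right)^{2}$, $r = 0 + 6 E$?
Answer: $-15396$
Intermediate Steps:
$r = 30$ ($r = 0 + 6 \cdot 5 = 0 + 30 = 30$)
$y = 7744$ ($y = \left(30 + 58\right)^{2} = 88^{2} = 7744$)
$\left(-23254 + J{\left(-69 \right)}\right) + y = \left(-23254 + 114\right) + 7744 = -23140 + 7744 = -15396$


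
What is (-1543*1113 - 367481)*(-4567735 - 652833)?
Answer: 10884048989120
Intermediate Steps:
(-1543*1113 - 367481)*(-4567735 - 652833) = (-1717359 - 367481)*(-5220568) = -2084840*(-5220568) = 10884048989120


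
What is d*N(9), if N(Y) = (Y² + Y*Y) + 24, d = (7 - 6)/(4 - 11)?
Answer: -186/7 ≈ -26.571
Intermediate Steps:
d = -⅐ (d = 1/(-7) = 1*(-⅐) = -⅐ ≈ -0.14286)
N(Y) = 24 + 2*Y² (N(Y) = (Y² + Y²) + 24 = 2*Y² + 24 = 24 + 2*Y²)
d*N(9) = -(24 + 2*9²)/7 = -(24 + 2*81)/7 = -(24 + 162)/7 = -⅐*186 = -186/7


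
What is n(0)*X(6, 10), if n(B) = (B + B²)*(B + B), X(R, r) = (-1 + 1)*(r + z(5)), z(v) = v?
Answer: 0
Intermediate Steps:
X(R, r) = 0 (X(R, r) = (-1 + 1)*(r + 5) = 0*(5 + r) = 0)
n(B) = 2*B*(B + B²) (n(B) = (B + B²)*(2*B) = 2*B*(B + B²))
n(0)*X(6, 10) = (2*0²*(1 + 0))*0 = (2*0*1)*0 = 0*0 = 0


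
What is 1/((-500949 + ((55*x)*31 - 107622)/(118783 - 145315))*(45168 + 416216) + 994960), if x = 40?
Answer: -603/139370288269876 ≈ -4.3266e-12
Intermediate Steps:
1/((-500949 + ((55*x)*31 - 107622)/(118783 - 145315))*(45168 + 416216) + 994960) = 1/((-500949 + ((55*40)*31 - 107622)/(118783 - 145315))*(45168 + 416216) + 994960) = 1/((-500949 + (2200*31 - 107622)/(-26532))*461384 + 994960) = 1/((-500949 + (68200 - 107622)*(-1/26532))*461384 + 994960) = 1/((-500949 - 39422*(-1/26532))*461384 + 994960) = 1/((-500949 + 19711/13266)*461384 + 994960) = 1/(-6645569723/13266*461384 + 994960) = 1/(-139370888230756/603 + 994960) = 1/(-139370288269876/603) = -603/139370288269876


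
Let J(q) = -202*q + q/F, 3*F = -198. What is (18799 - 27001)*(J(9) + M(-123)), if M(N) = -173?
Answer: 179644305/11 ≈ 1.6331e+7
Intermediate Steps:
F = -66 (F = (⅓)*(-198) = -66)
J(q) = -13333*q/66 (J(q) = -202*q + q/(-66) = -202*q + q*(-1/66) = -202*q - q/66 = -13333*q/66)
(18799 - 27001)*(J(9) + M(-123)) = (18799 - 27001)*(-13333/66*9 - 173) = -8202*(-39999/22 - 173) = -8202*(-43805/22) = 179644305/11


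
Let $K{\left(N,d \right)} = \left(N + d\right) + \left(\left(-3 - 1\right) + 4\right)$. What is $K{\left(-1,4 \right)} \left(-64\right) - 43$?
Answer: $-235$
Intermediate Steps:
$K{\left(N,d \right)} = N + d$ ($K{\left(N,d \right)} = \left(N + d\right) + \left(-4 + 4\right) = \left(N + d\right) + 0 = N + d$)
$K{\left(-1,4 \right)} \left(-64\right) - 43 = \left(-1 + 4\right) \left(-64\right) - 43 = 3 \left(-64\right) - 43 = -192 - 43 = -235$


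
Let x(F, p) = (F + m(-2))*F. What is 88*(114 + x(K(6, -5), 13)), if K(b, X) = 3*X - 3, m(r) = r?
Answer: 41712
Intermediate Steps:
K(b, X) = -3 + 3*X
x(F, p) = F*(-2 + F) (x(F, p) = (F - 2)*F = (-2 + F)*F = F*(-2 + F))
88*(114 + x(K(6, -5), 13)) = 88*(114 + (-3 + 3*(-5))*(-2 + (-3 + 3*(-5)))) = 88*(114 + (-3 - 15)*(-2 + (-3 - 15))) = 88*(114 - 18*(-2 - 18)) = 88*(114 - 18*(-20)) = 88*(114 + 360) = 88*474 = 41712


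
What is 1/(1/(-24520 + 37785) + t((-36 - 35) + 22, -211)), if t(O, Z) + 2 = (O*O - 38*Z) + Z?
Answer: 13265/135382591 ≈ 9.7982e-5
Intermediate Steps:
t(O, Z) = -2 + O² - 37*Z (t(O, Z) = -2 + ((O*O - 38*Z) + Z) = -2 + ((O² - 38*Z) + Z) = -2 + (O² - 37*Z) = -2 + O² - 37*Z)
1/(1/(-24520 + 37785) + t((-36 - 35) + 22, -211)) = 1/(1/(-24520 + 37785) + (-2 + ((-36 - 35) + 22)² - 37*(-211))) = 1/(1/13265 + (-2 + (-71 + 22)² + 7807)) = 1/(1/13265 + (-2 + (-49)² + 7807)) = 1/(1/13265 + (-2 + 2401 + 7807)) = 1/(1/13265 + 10206) = 1/(135382591/13265) = 13265/135382591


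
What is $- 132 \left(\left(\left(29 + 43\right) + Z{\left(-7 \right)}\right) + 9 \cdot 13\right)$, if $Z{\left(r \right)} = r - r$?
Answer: $-24948$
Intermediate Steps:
$Z{\left(r \right)} = 0$
$- 132 \left(\left(\left(29 + 43\right) + Z{\left(-7 \right)}\right) + 9 \cdot 13\right) = - 132 \left(\left(\left(29 + 43\right) + 0\right) + 9 \cdot 13\right) = - 132 \left(\left(72 + 0\right) + 117\right) = - 132 \left(72 + 117\right) = \left(-132\right) 189 = -24948$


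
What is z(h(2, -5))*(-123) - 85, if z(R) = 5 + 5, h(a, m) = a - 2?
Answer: -1315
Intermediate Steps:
h(a, m) = -2 + a
z(R) = 10
z(h(2, -5))*(-123) - 85 = 10*(-123) - 85 = -1230 - 85 = -1315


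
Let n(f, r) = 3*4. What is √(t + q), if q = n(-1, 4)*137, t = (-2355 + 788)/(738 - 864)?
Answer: √2921954/42 ≈ 40.699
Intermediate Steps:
n(f, r) = 12
t = 1567/126 (t = -1567/(-126) = -1567*(-1/126) = 1567/126 ≈ 12.437)
q = 1644 (q = 12*137 = 1644)
√(t + q) = √(1567/126 + 1644) = √(208711/126) = √2921954/42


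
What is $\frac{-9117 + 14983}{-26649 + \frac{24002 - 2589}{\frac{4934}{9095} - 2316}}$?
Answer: $- \frac{17647514068}{80199762007} \approx -0.22004$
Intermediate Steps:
$\frac{-9117 + 14983}{-26649 + \frac{24002 - 2589}{\frac{4934}{9095} - 2316}} = \frac{5866}{-26649 + \frac{21413}{4934 \cdot \frac{1}{9095} - 2316}} = \frac{5866}{-26649 + \frac{21413}{\frac{4934}{9095} - 2316}} = \frac{5866}{-26649 + \frac{21413}{- \frac{21059086}{9095}}} = \frac{5866}{-26649 + 21413 \left(- \frac{9095}{21059086}\right)} = \frac{5866}{-26649 - \frac{194751235}{21059086}} = \frac{5866}{- \frac{561398334049}{21059086}} = 5866 \left(- \frac{21059086}{561398334049}\right) = - \frac{17647514068}{80199762007}$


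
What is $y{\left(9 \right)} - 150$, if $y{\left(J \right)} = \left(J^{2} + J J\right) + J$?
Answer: $21$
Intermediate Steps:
$y{\left(J \right)} = J + 2 J^{2}$ ($y{\left(J \right)} = \left(J^{2} + J^{2}\right) + J = 2 J^{2} + J = J + 2 J^{2}$)
$y{\left(9 \right)} - 150 = 9 \left(1 + 2 \cdot 9\right) - 150 = 9 \left(1 + 18\right) - 150 = 9 \cdot 19 - 150 = 171 - 150 = 21$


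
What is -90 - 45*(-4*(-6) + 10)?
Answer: -1620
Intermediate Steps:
-90 - 45*(-4*(-6) + 10) = -90 - 45*(24 + 10) = -90 - 45*34 = -90 - 1530 = -1620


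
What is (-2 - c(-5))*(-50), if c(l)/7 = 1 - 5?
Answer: -1300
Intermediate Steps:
c(l) = -28 (c(l) = 7*(1 - 5) = 7*(-4) = -28)
(-2 - c(-5))*(-50) = (-2 - 1*(-28))*(-50) = (-2 + 28)*(-50) = 26*(-50) = -1300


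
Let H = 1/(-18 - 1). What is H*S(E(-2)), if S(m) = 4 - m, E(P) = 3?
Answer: -1/19 ≈ -0.052632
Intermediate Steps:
H = -1/19 (H = 1/(-19) = -1/19 ≈ -0.052632)
H*S(E(-2)) = -(4 - 1*3)/19 = -(4 - 3)/19 = -1/19*1 = -1/19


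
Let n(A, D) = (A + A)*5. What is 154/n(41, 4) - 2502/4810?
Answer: -14254/98605 ≈ -0.14456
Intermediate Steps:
n(A, D) = 10*A (n(A, D) = (2*A)*5 = 10*A)
154/n(41, 4) - 2502/4810 = 154/((10*41)) - 2502/4810 = 154/410 - 2502*1/4810 = 154*(1/410) - 1251/2405 = 77/205 - 1251/2405 = -14254/98605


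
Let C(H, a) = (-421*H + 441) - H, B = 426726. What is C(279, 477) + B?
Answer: 309429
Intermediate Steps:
C(H, a) = 441 - 422*H (C(H, a) = (441 - 421*H) - H = 441 - 422*H)
C(279, 477) + B = (441 - 422*279) + 426726 = (441 - 117738) + 426726 = -117297 + 426726 = 309429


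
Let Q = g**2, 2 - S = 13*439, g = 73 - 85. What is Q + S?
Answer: -5561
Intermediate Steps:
g = -12
S = -5705 (S = 2 - 13*439 = 2 - 1*5707 = 2 - 5707 = -5705)
Q = 144 (Q = (-12)**2 = 144)
Q + S = 144 - 5705 = -5561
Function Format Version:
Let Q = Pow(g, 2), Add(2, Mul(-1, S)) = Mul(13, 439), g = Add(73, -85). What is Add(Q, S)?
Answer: -5561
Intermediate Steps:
g = -12
S = -5705 (S = Add(2, Mul(-1, Mul(13, 439))) = Add(2, Mul(-1, 5707)) = Add(2, -5707) = -5705)
Q = 144 (Q = Pow(-12, 2) = 144)
Add(Q, S) = Add(144, -5705) = -5561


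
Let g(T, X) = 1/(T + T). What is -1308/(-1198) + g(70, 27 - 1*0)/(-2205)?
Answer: 201889201/184911300 ≈ 1.0918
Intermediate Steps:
g(T, X) = 1/(2*T)
-1308/(-1198) + g(70, 27 - 1*0)/(-2205) = -1308/(-1198) + ((1/2)/70)/(-2205) = -1308*(-1/1198) + ((1/2)*(1/70))*(-1/2205) = 654/599 + (1/140)*(-1/2205) = 654/599 - 1/308700 = 201889201/184911300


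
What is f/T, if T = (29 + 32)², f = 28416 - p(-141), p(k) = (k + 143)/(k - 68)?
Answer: 5938946/777689 ≈ 7.6367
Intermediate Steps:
p(k) = (143 + k)/(-68 + k)
f = 5938946/209 (f = 28416 - (143 - 141)/(-68 - 141) = 28416 - 2/(-209) = 28416 - (-1)*2/209 = 28416 - 1*(-2/209) = 28416 + 2/209 = 5938946/209 ≈ 28416.)
T = 3721 (T = 61² = 3721)
f/T = (5938946/209)/3721 = (5938946/209)*(1/3721) = 5938946/777689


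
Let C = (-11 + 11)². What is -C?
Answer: 0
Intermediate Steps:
C = 0 (C = 0² = 0)
-C = -1*0 = 0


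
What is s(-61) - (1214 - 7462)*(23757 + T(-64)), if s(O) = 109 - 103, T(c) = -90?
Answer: 147871422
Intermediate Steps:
s(O) = 6
s(-61) - (1214 - 7462)*(23757 + T(-64)) = 6 - (1214 - 7462)*(23757 - 90) = 6 - (-6248)*23667 = 6 - 1*(-147871416) = 6 + 147871416 = 147871422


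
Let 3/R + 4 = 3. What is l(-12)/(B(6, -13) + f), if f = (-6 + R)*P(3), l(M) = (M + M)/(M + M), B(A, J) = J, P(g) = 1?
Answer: -1/22 ≈ -0.045455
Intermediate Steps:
R = -3 (R = 3/(-4 + 3) = 3/(-1) = 3*(-1) = -3)
l(M) = 1 (l(M) = (2*M)/((2*M)) = (2*M)*(1/(2*M)) = 1)
f = -9 (f = (-6 - 3)*1 = -9*1 = -9)
l(-12)/(B(6, -13) + f) = 1/(-13 - 9) = 1/(-22) = -1/22*1 = -1/22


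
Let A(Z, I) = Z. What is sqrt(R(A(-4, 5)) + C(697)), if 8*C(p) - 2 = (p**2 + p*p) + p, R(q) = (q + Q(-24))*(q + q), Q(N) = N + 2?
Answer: sqrt(1947962)/4 ≈ 348.92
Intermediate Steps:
Q(N) = 2 + N
R(q) = 2*q*(-22 + q) (R(q) = (q + (2 - 24))*(q + q) = (q - 22)*(2*q) = (-22 + q)*(2*q) = 2*q*(-22 + q))
C(p) = 1/4 + p**2/4 + p/8 (C(p) = 1/4 + ((p**2 + p*p) + p)/8 = 1/4 + ((p**2 + p**2) + p)/8 = 1/4 + (2*p**2 + p)/8 = 1/4 + (p + 2*p**2)/8 = 1/4 + (p**2/4 + p/8) = 1/4 + p**2/4 + p/8)
sqrt(R(A(-4, 5)) + C(697)) = sqrt(2*(-4)*(-22 - 4) + (1/4 + (1/4)*697**2 + (1/8)*697)) = sqrt(2*(-4)*(-26) + (1/4 + (1/4)*485809 + 697/8)) = sqrt(208 + (1/4 + 485809/4 + 697/8)) = sqrt(208 + 972317/8) = sqrt(973981/8) = sqrt(1947962)/4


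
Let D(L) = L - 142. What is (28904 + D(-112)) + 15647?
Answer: 44297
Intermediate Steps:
D(L) = -142 + L
(28904 + D(-112)) + 15647 = (28904 + (-142 - 112)) + 15647 = (28904 - 254) + 15647 = 28650 + 15647 = 44297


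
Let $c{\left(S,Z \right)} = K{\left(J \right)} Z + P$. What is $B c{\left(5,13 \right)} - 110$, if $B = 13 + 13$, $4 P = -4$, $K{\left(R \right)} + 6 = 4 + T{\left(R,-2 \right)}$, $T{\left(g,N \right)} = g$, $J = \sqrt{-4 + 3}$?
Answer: $-812 + 338 i \approx -812.0 + 338.0 i$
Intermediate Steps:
$J = i$ ($J = \sqrt{-1} = i \approx 1.0 i$)
$K{\left(R \right)} = -2 + R$ ($K{\left(R \right)} = -6 + \left(4 + R\right) = -2 + R$)
$P = -1$ ($P = \frac{1}{4} \left(-4\right) = -1$)
$c{\left(S,Z \right)} = -1 + Z \left(-2 + i\right)$ ($c{\left(S,Z \right)} = \left(-2 + i\right) Z - 1 = Z \left(-2 + i\right) - 1 = -1 + Z \left(-2 + i\right)$)
$B = 26$
$B c{\left(5,13 \right)} - 110 = 26 \left(-1 + 13 \left(-2 + i\right)\right) - 110 = 26 \left(-1 - \left(26 - 13 i\right)\right) - 110 = 26 \left(-27 + 13 i\right) - 110 = \left(-702 + 338 i\right) - 110 = -812 + 338 i$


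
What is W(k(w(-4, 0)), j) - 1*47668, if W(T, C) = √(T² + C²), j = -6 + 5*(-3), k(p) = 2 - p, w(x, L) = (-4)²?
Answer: -47668 + 7*√13 ≈ -47643.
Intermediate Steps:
w(x, L) = 16
j = -21 (j = -6 - 15 = -21)
W(T, C) = √(C² + T²)
W(k(w(-4, 0)), j) - 1*47668 = √((-21)² + (2 - 1*16)²) - 1*47668 = √(441 + (2 - 16)²) - 47668 = √(441 + (-14)²) - 47668 = √(441 + 196) - 47668 = √637 - 47668 = 7*√13 - 47668 = -47668 + 7*√13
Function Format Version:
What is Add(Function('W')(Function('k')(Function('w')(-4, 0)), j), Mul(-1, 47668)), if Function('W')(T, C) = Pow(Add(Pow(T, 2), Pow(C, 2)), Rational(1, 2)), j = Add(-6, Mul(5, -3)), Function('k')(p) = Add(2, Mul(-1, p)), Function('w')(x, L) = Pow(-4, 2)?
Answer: Add(-47668, Mul(7, Pow(13, Rational(1, 2)))) ≈ -47643.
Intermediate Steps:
Function('w')(x, L) = 16
j = -21 (j = Add(-6, -15) = -21)
Function('W')(T, C) = Pow(Add(Pow(C, 2), Pow(T, 2)), Rational(1, 2))
Add(Function('W')(Function('k')(Function('w')(-4, 0)), j), Mul(-1, 47668)) = Add(Pow(Add(Pow(-21, 2), Pow(Add(2, Mul(-1, 16)), 2)), Rational(1, 2)), Mul(-1, 47668)) = Add(Pow(Add(441, Pow(Add(2, -16), 2)), Rational(1, 2)), -47668) = Add(Pow(Add(441, Pow(-14, 2)), Rational(1, 2)), -47668) = Add(Pow(Add(441, 196), Rational(1, 2)), -47668) = Add(Pow(637, Rational(1, 2)), -47668) = Add(Mul(7, Pow(13, Rational(1, 2))), -47668) = Add(-47668, Mul(7, Pow(13, Rational(1, 2))))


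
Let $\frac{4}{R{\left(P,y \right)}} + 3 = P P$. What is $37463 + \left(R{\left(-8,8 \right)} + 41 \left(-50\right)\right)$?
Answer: $\frac{2160197}{61} \approx 35413.0$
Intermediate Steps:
$R{\left(P,y \right)} = \frac{4}{-3 + P^{2}}$ ($R{\left(P,y \right)} = \frac{4}{-3 + P P} = \frac{4}{-3 + P^{2}}$)
$37463 + \left(R{\left(-8,8 \right)} + 41 \left(-50\right)\right) = 37463 + \left(\frac{4}{-3 + \left(-8\right)^{2}} + 41 \left(-50\right)\right) = 37463 - \left(2050 - \frac{4}{-3 + 64}\right) = 37463 - \left(2050 - \frac{4}{61}\right) = 37463 + \left(4 \cdot \frac{1}{61} - 2050\right) = 37463 + \left(\frac{4}{61} - 2050\right) = 37463 - \frac{125046}{61} = \frac{2160197}{61}$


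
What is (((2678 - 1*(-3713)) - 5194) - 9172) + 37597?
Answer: 29622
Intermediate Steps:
(((2678 - 1*(-3713)) - 5194) - 9172) + 37597 = (((2678 + 3713) - 5194) - 9172) + 37597 = ((6391 - 5194) - 9172) + 37597 = (1197 - 9172) + 37597 = -7975 + 37597 = 29622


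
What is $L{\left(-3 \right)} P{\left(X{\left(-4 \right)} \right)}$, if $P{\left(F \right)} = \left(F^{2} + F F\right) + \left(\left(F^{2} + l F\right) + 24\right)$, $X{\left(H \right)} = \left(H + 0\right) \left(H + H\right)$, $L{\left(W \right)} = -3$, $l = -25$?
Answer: $-6888$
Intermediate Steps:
$X{\left(H \right)} = 2 H^{2}$ ($X{\left(H \right)} = H 2 H = 2 H^{2}$)
$P{\left(F \right)} = 24 - 25 F + 3 F^{2}$ ($P{\left(F \right)} = \left(F^{2} + F F\right) + \left(\left(F^{2} - 25 F\right) + 24\right) = \left(F^{2} + F^{2}\right) + \left(24 + F^{2} - 25 F\right) = 2 F^{2} + \left(24 + F^{2} - 25 F\right) = 24 - 25 F + 3 F^{2}$)
$L{\left(-3 \right)} P{\left(X{\left(-4 \right)} \right)} = - 3 \left(24 - 25 \cdot 2 \left(-4\right)^{2} + 3 \left(2 \left(-4\right)^{2}\right)^{2}\right) = - 3 \left(24 - 25 \cdot 2 \cdot 16 + 3 \left(2 \cdot 16\right)^{2}\right) = - 3 \left(24 - 800 + 3 \cdot 32^{2}\right) = - 3 \left(24 - 800 + 3 \cdot 1024\right) = - 3 \left(24 - 800 + 3072\right) = \left(-3\right) 2296 = -6888$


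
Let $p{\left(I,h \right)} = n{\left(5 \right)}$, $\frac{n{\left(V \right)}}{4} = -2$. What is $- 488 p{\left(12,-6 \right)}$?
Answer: $3904$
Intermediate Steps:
$n{\left(V \right)} = -8$ ($n{\left(V \right)} = 4 \left(-2\right) = -8$)
$p{\left(I,h \right)} = -8$
$- 488 p{\left(12,-6 \right)} = \left(-488\right) \left(-8\right) = 3904$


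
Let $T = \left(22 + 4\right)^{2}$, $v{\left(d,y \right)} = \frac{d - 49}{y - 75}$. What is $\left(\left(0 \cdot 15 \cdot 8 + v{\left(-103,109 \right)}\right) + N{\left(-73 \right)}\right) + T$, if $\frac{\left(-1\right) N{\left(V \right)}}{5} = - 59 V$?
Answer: $- \frac{354679}{17} \approx -20863.0$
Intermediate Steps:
$v{\left(d,y \right)} = \frac{-49 + d}{-75 + y}$
$N{\left(V \right)} = 295 V$ ($N{\left(V \right)} = - 5 \left(- 59 V\right) = 295 V$)
$T = 676$ ($T = 26^{2} = 676$)
$\left(\left(0 \cdot 15 \cdot 8 + v{\left(-103,109 \right)}\right) + N{\left(-73 \right)}\right) + T = \left(\left(0 \cdot 15 \cdot 8 + \frac{-49 - 103}{-75 + 109}\right) + 295 \left(-73\right)\right) + 676 = \left(\left(0 \cdot 8 + \frac{1}{34} \left(-152\right)\right) - 21535\right) + 676 = \left(\left(0 + \frac{1}{34} \left(-152\right)\right) - 21535\right) + 676 = \left(\left(0 - \frac{76}{17}\right) - 21535\right) + 676 = \left(- \frac{76}{17} - 21535\right) + 676 = - \frac{366171}{17} + 676 = - \frac{354679}{17}$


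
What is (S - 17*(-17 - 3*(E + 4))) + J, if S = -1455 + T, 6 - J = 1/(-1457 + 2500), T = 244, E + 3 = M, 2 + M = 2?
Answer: -902196/1043 ≈ -865.00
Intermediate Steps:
M = 0 (M = -2 + 2 = 0)
E = -3 (E = -3 + 0 = -3)
J = 6257/1043 (J = 6 - 1/(-1457 + 2500) = 6 - 1/1043 = 6257/1043 ≈ 5.9990)
S = -1211 (S = -1455 + 244 = -1211)
(S - 17*(-17 - 3*(E + 4))) + J = (-1211 - 17*(-17 - 3*(-3 + 4))) + 6257/1043 = (-1211 - 17*(-17 - 3*1)) + 6257/1043 = (-1211 - 17*(-17 - 3)) + 6257/1043 = (-1211 - 17*(-20)) + 6257/1043 = (-1211 + 340) + 6257/1043 = -871 + 6257/1043 = -902196/1043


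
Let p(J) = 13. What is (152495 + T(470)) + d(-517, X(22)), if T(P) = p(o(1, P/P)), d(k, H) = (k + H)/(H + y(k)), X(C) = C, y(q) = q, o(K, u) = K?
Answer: 152509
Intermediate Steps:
d(k, H) = 1 (d(k, H) = (k + H)/(H + k) = (H + k)/(H + k) = 1)
T(P) = 13
(152495 + T(470)) + d(-517, X(22)) = (152495 + 13) + 1 = 152508 + 1 = 152509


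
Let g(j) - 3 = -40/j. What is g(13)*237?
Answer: -237/13 ≈ -18.231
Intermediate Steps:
g(j) = 3 - 40/j
g(13)*237 = (3 - 40/13)*237 = -1/13*237 = -237/13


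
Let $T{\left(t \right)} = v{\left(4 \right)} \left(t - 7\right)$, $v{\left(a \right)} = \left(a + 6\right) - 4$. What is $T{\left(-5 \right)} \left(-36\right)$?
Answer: $2592$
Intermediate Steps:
$v{\left(a \right)} = 2 + a$ ($v{\left(a \right)} = \left(6 + a\right) - 4 = 2 + a$)
$T{\left(t \right)} = -42 + 6 t$ ($T{\left(t \right)} = \left(2 + 4\right) \left(t - 7\right) = 6 \left(-7 + t\right) = -42 + 6 t$)
$T{\left(-5 \right)} \left(-36\right) = \left(-42 + 6 \left(-5\right)\right) \left(-36\right) = \left(-42 - 30\right) \left(-36\right) = \left(-72\right) \left(-36\right) = 2592$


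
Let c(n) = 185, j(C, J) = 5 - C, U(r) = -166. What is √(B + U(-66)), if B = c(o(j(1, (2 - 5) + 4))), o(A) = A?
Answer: √19 ≈ 4.3589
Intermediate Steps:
B = 185
√(B + U(-66)) = √(185 - 166) = √19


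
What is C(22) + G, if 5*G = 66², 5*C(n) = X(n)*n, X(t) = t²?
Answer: 15004/5 ≈ 3000.8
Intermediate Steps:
C(n) = n³/5 (C(n) = (n²*n)/5 = n³/5)
G = 4356/5 (G = (⅕)*66² = (⅕)*4356 = 4356/5 ≈ 871.20)
C(22) + G = (⅕)*22³ + 4356/5 = (⅕)*10648 + 4356/5 = 10648/5 + 4356/5 = 15004/5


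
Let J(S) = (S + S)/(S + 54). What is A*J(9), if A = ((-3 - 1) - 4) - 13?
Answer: -6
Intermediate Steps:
J(S) = 2*S/(54 + S) (J(S) = (2*S)/(54 + S) = 2*S/(54 + S))
A = -21 (A = (-4 - 4) - 13 = -8 - 13 = -21)
A*J(9) = -42*9/(54 + 9) = -42*9/63 = -21*2/7 = -6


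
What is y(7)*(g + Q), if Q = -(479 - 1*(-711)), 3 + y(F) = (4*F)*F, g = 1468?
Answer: 53654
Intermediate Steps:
y(F) = -3 + 4*F**2 (y(F) = -3 + (4*F)*F = -3 + 4*F**2)
Q = -1190 (Q = -(479 + 711) = -1*1190 = -1190)
y(7)*(g + Q) = (-3 + 4*7**2)*(1468 - 1190) = (-3 + 4*49)*278 = (-3 + 196)*278 = 193*278 = 53654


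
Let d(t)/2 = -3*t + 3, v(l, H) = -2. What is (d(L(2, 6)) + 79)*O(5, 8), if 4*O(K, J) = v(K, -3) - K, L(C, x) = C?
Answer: -511/4 ≈ -127.75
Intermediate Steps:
O(K, J) = -½ - K/4 (O(K, J) = (-2 - K)/4 = -½ - K/4)
d(t) = 6 - 6*t (d(t) = 2*(-3*t + 3) = 2*(3 - 3*t) = 6 - 6*t)
(d(L(2, 6)) + 79)*O(5, 8) = ((6 - 6*2) + 79)*(-½ - ¼*5) = ((6 - 12) + 79)*(-½ - 5/4) = (-6 + 79)*(-7/4) = 73*(-7/4) = -511/4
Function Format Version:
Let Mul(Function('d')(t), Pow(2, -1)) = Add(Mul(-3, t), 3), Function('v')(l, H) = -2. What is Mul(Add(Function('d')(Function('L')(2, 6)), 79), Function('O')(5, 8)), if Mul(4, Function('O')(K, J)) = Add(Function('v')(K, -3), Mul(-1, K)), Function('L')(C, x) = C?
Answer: Rational(-511, 4) ≈ -127.75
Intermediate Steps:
Function('O')(K, J) = Add(Rational(-1, 2), Mul(Rational(-1, 4), K)) (Function('O')(K, J) = Mul(Rational(1, 4), Add(-2, Mul(-1, K))) = Add(Rational(-1, 2), Mul(Rational(-1, 4), K)))
Function('d')(t) = Add(6, Mul(-6, t)) (Function('d')(t) = Mul(2, Add(Mul(-3, t), 3)) = Mul(2, Add(3, Mul(-3, t))) = Add(6, Mul(-6, t)))
Mul(Add(Function('d')(Function('L')(2, 6)), 79), Function('O')(5, 8)) = Mul(Add(Add(6, Mul(-6, 2)), 79), Add(Rational(-1, 2), Mul(Rational(-1, 4), 5))) = Mul(Add(Add(6, -12), 79), Add(Rational(-1, 2), Rational(-5, 4))) = Mul(Add(-6, 79), Rational(-7, 4)) = Mul(73, Rational(-7, 4)) = Rational(-511, 4)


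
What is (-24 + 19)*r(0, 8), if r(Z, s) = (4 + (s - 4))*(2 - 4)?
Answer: 80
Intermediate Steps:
r(Z, s) = -2*s (r(Z, s) = (4 + (-4 + s))*(-2) = s*(-2) = -2*s)
(-24 + 19)*r(0, 8) = (-24 + 19)*(-2*8) = -5*(-16) = 80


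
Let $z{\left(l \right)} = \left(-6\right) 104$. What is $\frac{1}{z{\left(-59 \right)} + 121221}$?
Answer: $\frac{1}{120597} \approx 8.2921 \cdot 10^{-6}$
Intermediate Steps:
$z{\left(l \right)} = -624$
$\frac{1}{z{\left(-59 \right)} + 121221} = \frac{1}{-624 + 121221} = \frac{1}{120597}$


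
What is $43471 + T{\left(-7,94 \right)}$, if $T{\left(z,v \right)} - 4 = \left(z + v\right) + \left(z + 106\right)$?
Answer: $43661$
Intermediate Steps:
$T{\left(z,v \right)} = 110 + v + 2 z$ ($T{\left(z,v \right)} = 4 + \left(\left(z + v\right) + \left(z + 106\right)\right) = 4 + \left(\left(v + z\right) + \left(106 + z\right)\right) = 4 + \left(106 + v + 2 z\right) = 110 + v + 2 z$)
$43471 + T{\left(-7,94 \right)} = 43471 + \left(110 + 94 + 2 \left(-7\right)\right) = 43471 + \left(110 + 94 - 14\right) = 43471 + 190 = 43661$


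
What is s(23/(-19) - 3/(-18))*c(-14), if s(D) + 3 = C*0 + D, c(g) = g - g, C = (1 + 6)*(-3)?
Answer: 0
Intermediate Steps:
C = -21 (C = 7*(-3) = -21)
c(g) = 0
s(D) = -3 + D (s(D) = -3 + (-21*0 + D) = -3 + (0 + D) = -3 + D)
s(23/(-19) - 3/(-18))*c(-14) = (-3 + (23/(-19) - 3/(-18)))*0 = (-3 + (23*(-1/19) - 3*(-1/18)))*0 = (-3 + (-23/19 + 1/6))*0 = (-3 - 119/114)*0 = -461/114*0 = 0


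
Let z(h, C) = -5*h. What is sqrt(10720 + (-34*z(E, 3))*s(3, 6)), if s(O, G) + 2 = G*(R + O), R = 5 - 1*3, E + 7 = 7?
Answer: 4*sqrt(670) ≈ 103.54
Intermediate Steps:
E = 0 (E = -7 + 7 = 0)
R = 2 (R = 5 - 3 = 2)
s(O, G) = -2 + G*(2 + O)
sqrt(10720 + (-34*z(E, 3))*s(3, 6)) = sqrt(10720 + (-(-170)*0)*(-2 + 2*6 + 6*3)) = sqrt(10720 + (-34*0)*(-2 + 12 + 18)) = sqrt(10720 + 0*28) = sqrt(10720 + 0) = sqrt(10720) = 4*sqrt(670)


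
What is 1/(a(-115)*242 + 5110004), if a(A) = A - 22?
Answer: 1/5076850 ≈ 1.9697e-7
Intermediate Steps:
a(A) = -22 + A
1/(a(-115)*242 + 5110004) = 1/((-22 - 115)*242 + 5110004) = 1/(-137*242 + 5110004) = 1/(-33154 + 5110004) = 1/5076850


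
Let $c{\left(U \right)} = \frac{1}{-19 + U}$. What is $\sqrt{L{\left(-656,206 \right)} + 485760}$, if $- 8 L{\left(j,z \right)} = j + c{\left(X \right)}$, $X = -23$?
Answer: $\frac{\sqrt{3428101173}}{84} \approx 697.02$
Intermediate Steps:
$L{\left(j,z \right)} = \frac{1}{336} - \frac{j}{8}$ ($L{\left(j,z \right)} = - \frac{j + \frac{1}{-19 - 23}}{8} = - \frac{j + \frac{1}{-42}}{8} = - \frac{j - \frac{1}{42}}{8} = - \frac{- \frac{1}{42} + j}{8} = \frac{1}{336} - \frac{j}{8}$)
$\sqrt{L{\left(-656,206 \right)} + 485760} = \sqrt{\left(\frac{1}{336} - -82\right) + 485760} = \sqrt{\left(\frac{1}{336} + 82\right) + 485760} = \sqrt{\frac{27553}{336} + 485760} = \sqrt{\frac{163242913}{336}} = \frac{\sqrt{3428101173}}{84}$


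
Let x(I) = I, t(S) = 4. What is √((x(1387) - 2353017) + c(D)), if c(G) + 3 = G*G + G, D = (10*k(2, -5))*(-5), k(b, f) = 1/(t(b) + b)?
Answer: I*√21164147/3 ≈ 1533.5*I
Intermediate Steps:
k(b, f) = 1/(4 + b)
D = -25/3 (D = (10/(4 + 2))*(-5) = (10/6)*(-5) = (10*(⅙))*(-5) = (5/3)*(-5) = -25/3 ≈ -8.3333)
c(G) = -3 + G + G² (c(G) = -3 + (G*G + G) = -3 + (G² + G) = -3 + (G + G²) = -3 + G + G²)
√((x(1387) - 2353017) + c(D)) = √((1387 - 2353017) + (-3 - 25/3 + (-25/3)²)) = √(-2351630 + (-3 - 25/3 + 625/9)) = √(-2351630 + 523/9) = √(-21164147/9) = I*√21164147/3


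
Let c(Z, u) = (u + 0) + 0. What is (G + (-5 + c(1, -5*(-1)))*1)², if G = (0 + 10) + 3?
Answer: 169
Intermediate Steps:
c(Z, u) = u (c(Z, u) = u + 0 = u)
G = 13 (G = 10 + 3 = 13)
(G + (-5 + c(1, -5*(-1)))*1)² = (13 + (-5 - 5*(-1))*1)² = (13 + (-5 + 5)*1)² = (13 + 0*1)² = (13 + 0)² = 13² = 169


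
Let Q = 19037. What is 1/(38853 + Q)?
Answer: 1/57890 ≈ 1.7274e-5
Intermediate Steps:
1/(38853 + Q) = 1/(38853 + 19037) = 1/57890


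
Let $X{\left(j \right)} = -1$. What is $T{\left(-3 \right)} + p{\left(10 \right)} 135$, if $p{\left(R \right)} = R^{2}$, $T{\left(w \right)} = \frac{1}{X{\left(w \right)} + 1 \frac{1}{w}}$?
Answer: $\frac{53997}{4} \approx 13499.0$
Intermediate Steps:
$T{\left(w \right)} = \frac{1}{-1 + \frac{1}{w}}$ ($T{\left(w \right)} = \frac{1}{-1 + 1 \frac{1}{w}} = \frac{1}{-1 + \frac{1}{w}}$)
$T{\left(-3 \right)} + p{\left(10 \right)} 135 = - \frac{3}{1 - -3} + 10^{2} \cdot 135 = - \frac{3}{1 + 3} + 100 \cdot 135 = - \frac{3}{4} + 13500 = \frac{53997}{4}$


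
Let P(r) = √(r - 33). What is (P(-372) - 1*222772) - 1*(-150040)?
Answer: -72732 + 9*I*√5 ≈ -72732.0 + 20.125*I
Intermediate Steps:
P(r) = √(-33 + r)
(P(-372) - 1*222772) - 1*(-150040) = (√(-33 - 372) - 1*222772) - 1*(-150040) = (√(-405) - 222772) + 150040 = (9*I*√5 - 222772) + 150040 = (-222772 + 9*I*√5) + 150040 = -72732 + 9*I*√5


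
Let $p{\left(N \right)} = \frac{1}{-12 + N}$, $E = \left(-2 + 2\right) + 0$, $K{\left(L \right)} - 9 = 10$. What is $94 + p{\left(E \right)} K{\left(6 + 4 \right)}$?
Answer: $\frac{1109}{12} \approx 92.417$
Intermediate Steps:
$K{\left(L \right)} = 19$ ($K{\left(L \right)} = 9 + 10 = 19$)
$E = 0$ ($E = 0 + 0 = 0$)
$94 + p{\left(E \right)} K{\left(6 + 4 \right)} = 94 + \frac{1}{-12 + 0} \cdot 19 = 94 + \frac{1}{-12} \cdot 19 = 94 - \frac{19}{12} = \frac{1109}{12}$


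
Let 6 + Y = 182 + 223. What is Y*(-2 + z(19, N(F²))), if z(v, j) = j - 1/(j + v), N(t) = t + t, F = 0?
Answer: -819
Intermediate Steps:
N(t) = 2*t
Y = 399 (Y = -6 + (182 + 223) = -6 + 405 = 399)
Y*(-2 + z(19, N(F²))) = 399*(-2 + (-1 + (2*0²)² + (2*0²)*19)/(2*0² + 19)) = 399*(-2 + (-1 + (2*0)² + (2*0)*19)/(2*0 + 19)) = 399*(-2 + (-1 + 0² + 0*19)/(0 + 19)) = 399*(-2 + (-1 + 0 + 0)/19) = 399*(-2 + (1/19)*(-1)) = 399*(-2 - 1/19) = 399*(-39/19) = -819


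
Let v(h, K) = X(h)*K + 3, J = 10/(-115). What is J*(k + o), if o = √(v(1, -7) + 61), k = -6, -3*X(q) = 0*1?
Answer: -4/23 ≈ -0.17391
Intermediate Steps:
X(q) = 0 (X(q) = -0 = -⅓*0 = 0)
J = -2/23 (J = 10*(-1/115) = -2/23 ≈ -0.086957)
v(h, K) = 3 (v(h, K) = 0*K + 3 = 0 + 3 = 3)
o = 8 (o = √(3 + 61) = √64 = 8)
J*(k + o) = -2*(-6 + 8)/23 = -2/23*2 = -4/23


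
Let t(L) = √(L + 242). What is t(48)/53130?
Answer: √290/53130 ≈ 0.00032052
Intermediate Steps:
t(L) = √(242 + L)
t(48)/53130 = √(242 + 48)/53130 = √290*(1/53130) = √290/53130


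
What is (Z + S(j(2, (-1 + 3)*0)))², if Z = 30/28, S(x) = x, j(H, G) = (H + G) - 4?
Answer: 169/196 ≈ 0.86224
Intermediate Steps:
j(H, G) = -4 + G + H (j(H, G) = (G + H) - 4 = -4 + G + H)
Z = 15/14 (Z = 30*(1/28) = 15/14 ≈ 1.0714)
(Z + S(j(2, (-1 + 3)*0)))² = (15/14 + (-4 + (-1 + 3)*0 + 2))² = (15/14 + (-4 + 2*0 + 2))² = (15/14 + (-4 + 0 + 2))² = (15/14 - 2)² = (-13/14)² = 169/196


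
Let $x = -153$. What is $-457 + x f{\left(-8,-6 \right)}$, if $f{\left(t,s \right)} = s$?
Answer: $461$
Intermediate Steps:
$-457 + x f{\left(-8,-6 \right)} = -457 - -918 = -457 + 918 = 461$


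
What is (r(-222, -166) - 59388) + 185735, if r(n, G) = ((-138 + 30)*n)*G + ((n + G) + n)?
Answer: -3854279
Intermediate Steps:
r(n, G) = G + 2*n - 108*G*n (r(n, G) = (-108*n)*G + ((G + n) + n) = -108*G*n + (G + 2*n) = G + 2*n - 108*G*n)
(r(-222, -166) - 59388) + 185735 = ((-166 + 2*(-222) - 108*(-166)*(-222)) - 59388) + 185735 = ((-166 - 444 - 3980016) - 59388) + 185735 = (-3980626 - 59388) + 185735 = -4040014 + 185735 = -3854279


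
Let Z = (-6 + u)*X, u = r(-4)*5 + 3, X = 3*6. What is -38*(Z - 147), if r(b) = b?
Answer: 21318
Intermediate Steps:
X = 18
u = -17 (u = -4*5 + 3 = -20 + 3 = -17)
Z = -414 (Z = (-6 - 17)*18 = -23*18 = -414)
-38*(Z - 147) = -38*(-414 - 147) = -38*(-561) = 21318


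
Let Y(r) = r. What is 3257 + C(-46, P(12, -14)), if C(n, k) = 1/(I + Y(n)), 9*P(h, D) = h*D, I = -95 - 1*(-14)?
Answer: 413638/127 ≈ 3257.0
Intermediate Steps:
I = -81 (I = -95 + 14 = -81)
P(h, D) = D*h/9 (P(h, D) = (h*D)/9 = (D*h)/9 = D*h/9)
C(n, k) = 1/(-81 + n)
3257 + C(-46, P(12, -14)) = 3257 + 1/(-81 - 46) = 3257 + 1/(-127) = 3257 - 1/127 = 413638/127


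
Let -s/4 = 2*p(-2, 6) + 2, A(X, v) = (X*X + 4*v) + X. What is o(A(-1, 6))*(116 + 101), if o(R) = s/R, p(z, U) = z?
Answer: 217/3 ≈ 72.333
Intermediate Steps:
A(X, v) = X + X**2 + 4*v (A(X, v) = (X**2 + 4*v) + X = X + X**2 + 4*v)
s = 8 (s = -4*(2*(-2) + 2) = -4*(-4 + 2) = -4*(-2) = 8)
o(R) = 8/R
o(A(-1, 6))*(116 + 101) = (8/(-1 + (-1)**2 + 4*6))*(116 + 101) = (8/(-1 + 1 + 24))*217 = (8/24)*217 = (8*(1/24))*217 = (1/3)*217 = 217/3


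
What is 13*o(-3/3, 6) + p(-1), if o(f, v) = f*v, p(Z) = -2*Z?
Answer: -76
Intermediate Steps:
13*o(-3/3, 6) + p(-1) = 13*(-3/3*6) - 2*(-1) = 13*(-3*1/3*6) + 2 = 13*(-1*6) + 2 = 13*(-6) + 2 = -78 + 2 = -76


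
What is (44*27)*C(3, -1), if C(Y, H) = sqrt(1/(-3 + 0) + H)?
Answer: 792*I*sqrt(3) ≈ 1371.8*I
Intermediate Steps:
C(Y, H) = sqrt(-1/3 + H) (C(Y, H) = sqrt(1/(-3) + H) = sqrt(-1/3 + H))
(44*27)*C(3, -1) = (44*27)*(sqrt(-3 + 9*(-1))/3) = 1188*(sqrt(-3 - 9)/3) = 1188*(sqrt(-12)/3) = 1188*((2*I*sqrt(3))/3) = 1188*(2*I*sqrt(3)/3) = 792*I*sqrt(3)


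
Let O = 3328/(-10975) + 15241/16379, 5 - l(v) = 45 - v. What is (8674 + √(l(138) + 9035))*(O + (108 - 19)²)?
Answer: 12351671549322712/179759525 + 1423987958188*√9133/179759525 ≈ 6.9469e+7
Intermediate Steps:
l(v) = -40 + v (l(v) = 5 - (45 - v) = 5 + (-45 + v) = -40 + v)
O = 112760663/179759525 (O = 3328*(-1/10975) + 15241*(1/16379) = -3328/10975 + 15241/16379 = 112760663/179759525 ≈ 0.62729)
(8674 + √(l(138) + 9035))*(O + (108 - 19)²) = (8674 + √((-40 + 138) + 9035))*(112760663/179759525 + (108 - 19)²) = (8674 + √(98 + 9035))*(112760663/179759525 + 89²) = (8674 + √9133)*(112760663/179759525 + 7921) = (8674 + √9133)*(1423987958188/179759525) = 12351671549322712/179759525 + 1423987958188*√9133/179759525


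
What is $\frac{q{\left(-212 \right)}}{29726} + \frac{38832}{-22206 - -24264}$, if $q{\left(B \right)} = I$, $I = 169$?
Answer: $\frac{192444639}{10196018} \approx 18.874$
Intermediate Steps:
$q{\left(B \right)} = 169$
$\frac{q{\left(-212 \right)}}{29726} + \frac{38832}{-22206 - -24264} = \frac{169}{29726} + \frac{38832}{-22206 - -24264} = 169 \cdot \frac{1}{29726} + \frac{38832}{-22206 + 24264} = \frac{169}{29726} + \frac{38832}{2058} = \frac{169}{29726} + 38832 \cdot \frac{1}{2058} = \frac{169}{29726} + \frac{6472}{343} = \frac{192444639}{10196018}$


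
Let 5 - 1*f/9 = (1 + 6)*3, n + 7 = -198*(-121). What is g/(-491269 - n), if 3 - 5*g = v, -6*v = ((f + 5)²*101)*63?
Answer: -13659949/1717400 ≈ -7.9539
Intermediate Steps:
n = 23951 (n = -7 - 198*(-121) = -7 + 23958 = 23951)
f = -144 (f = 45 - 9*(1 + 6)*3 = 45 - 63*3 = 45 - 9*21 = 45 - 189 = -144)
v = -40979841/2 (v = -(-144 + 5)²*101*63/6 = -(-139)²*101*63/6 = -19321*101*63/6 = -1951421*63/6 = -⅙*122939523 = -40979841/2 ≈ -2.0490e+7)
g = 40979847/10 (g = ⅗ - ⅕*(-40979841/2) = ⅗ + 40979841/10 = 40979847/10 ≈ 4.0980e+6)
g/(-491269 - n) = 40979847/(10*(-491269 - 1*23951)) = 40979847/(10*(-491269 - 23951)) = (40979847/10)/(-515220) = (40979847/10)*(-1/515220) = -13659949/1717400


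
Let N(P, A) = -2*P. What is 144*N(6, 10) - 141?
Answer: -1869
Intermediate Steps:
144*N(6, 10) - 141 = 144*(-2*6) - 141 = 144*(-12) - 141 = -1728 - 141 = -1869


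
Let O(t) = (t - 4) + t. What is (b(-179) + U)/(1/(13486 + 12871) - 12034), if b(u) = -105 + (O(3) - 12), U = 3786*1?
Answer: -96756547/317180137 ≈ -0.30505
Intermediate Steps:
U = 3786
O(t) = -4 + 2*t (O(t) = (-4 + t) + t = -4 + 2*t)
b(u) = -115 (b(u) = -105 + ((-4 + 2*3) - 12) = -105 + ((-4 + 6) - 12) = -105 + (2 - 12) = -105 - 10 = -115)
(b(-179) + U)/(1/(13486 + 12871) - 12034) = (-115 + 3786)/(1/(13486 + 12871) - 12034) = 3671/(1/26357 - 12034) = 3671/(-317180137/26357) = 3671*(-26357/317180137) = -96756547/317180137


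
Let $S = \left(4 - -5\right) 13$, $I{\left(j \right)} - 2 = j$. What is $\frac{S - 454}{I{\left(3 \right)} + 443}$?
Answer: $- \frac{337}{448} \approx -0.75223$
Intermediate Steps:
$I{\left(j \right)} = 2 + j$
$S = 117$ ($S = \left(4 + 5\right) 13 = 9 \cdot 13 = 117$)
$\frac{S - 454}{I{\left(3 \right)} + 443} = \frac{117 - 454}{\left(2 + 3\right) + 443} = - \frac{337}{5 + 443} = - \frac{337}{448}$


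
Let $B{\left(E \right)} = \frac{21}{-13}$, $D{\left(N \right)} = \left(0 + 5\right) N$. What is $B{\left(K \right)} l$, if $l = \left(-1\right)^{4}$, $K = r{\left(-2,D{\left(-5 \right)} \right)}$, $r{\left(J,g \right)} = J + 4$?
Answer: $- \frac{21}{13} \approx -1.6154$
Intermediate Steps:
$D{\left(N \right)} = 5 N$
$r{\left(J,g \right)} = 4 + J$
$K = 2$ ($K = 4 - 2 = 2$)
$B{\left(E \right)} = - \frac{21}{13}$ ($B{\left(E \right)} = 21 \left(- \frac{1}{13}\right) = - \frac{21}{13}$)
$l = 1$
$B{\left(K \right)} l = \left(- \frac{21}{13}\right) 1 = - \frac{21}{13}$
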